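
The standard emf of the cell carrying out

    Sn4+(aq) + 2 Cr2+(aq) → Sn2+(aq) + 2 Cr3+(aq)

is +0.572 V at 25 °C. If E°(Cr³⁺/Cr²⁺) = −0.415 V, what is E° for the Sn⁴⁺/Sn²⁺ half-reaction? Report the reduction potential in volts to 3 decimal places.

In the reaction as written the Sn⁴⁺/Sn²⁺ couple is reduced (cathode) and Cr³⁺/Cr²⁺ is oxidized (anode), so E°cell = E°(Sn⁴⁺/Sn²⁺) − E°(Cr³⁺/Cr²⁺).
E°(Sn⁴⁺/Sn²⁺) = E°cell + E°(anode) = +0.572 + (−0.415) = +0.157 V.

+0.157 V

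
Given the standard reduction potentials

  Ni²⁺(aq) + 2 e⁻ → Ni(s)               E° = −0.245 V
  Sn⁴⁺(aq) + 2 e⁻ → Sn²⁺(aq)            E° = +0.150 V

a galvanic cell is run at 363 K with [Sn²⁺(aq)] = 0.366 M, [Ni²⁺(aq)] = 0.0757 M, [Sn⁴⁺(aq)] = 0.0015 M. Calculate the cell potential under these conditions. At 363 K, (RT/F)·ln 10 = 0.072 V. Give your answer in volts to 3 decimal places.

Sn⁴⁺/Sn²⁺ is reduced (cathode, E° = +0.150 V) and Ni²⁺/Ni is oxidized (anode).
The standard potential is +0.150 − (−0.245) = +0.395 V and the balanced reaction transfers n = 2 electrons.
For the overall reaction Sn⁴⁺(aq) + Ni(s) → Sn²⁺(aq) + Ni²⁺(aq), Q = ([Sn²⁺(aq)]·[Ni²⁺(aq)]) / [Sn⁴⁺(aq)] = 18.5, giving log Q = 1.266.
By the Nernst equation, E = +0.395 − (0.072/2)·(1.266) = +0.349 V.

+0.349 V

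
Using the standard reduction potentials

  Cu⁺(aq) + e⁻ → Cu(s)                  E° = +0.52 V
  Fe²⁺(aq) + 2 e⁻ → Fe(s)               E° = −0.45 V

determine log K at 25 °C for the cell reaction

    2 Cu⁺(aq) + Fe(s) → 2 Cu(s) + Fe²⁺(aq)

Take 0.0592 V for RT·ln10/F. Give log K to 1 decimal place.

The Cu⁺/Cu couple is reduced (cathode); E°cell = +0.52 − (−0.45) = +0.97 V with n = 2.
At equilibrium E = 0, so log K = nE°cell / 0.0592 = (2)(+0.97) / 0.0592 = 32.8.

log K = 32.8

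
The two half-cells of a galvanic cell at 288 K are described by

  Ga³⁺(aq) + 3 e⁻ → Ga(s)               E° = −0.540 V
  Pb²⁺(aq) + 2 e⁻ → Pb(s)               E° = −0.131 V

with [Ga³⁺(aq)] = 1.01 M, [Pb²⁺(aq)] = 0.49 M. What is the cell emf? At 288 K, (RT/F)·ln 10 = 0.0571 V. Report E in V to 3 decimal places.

Since E°(Pb²⁺/Pb) > E°(Ga³⁺/Ga), Pb²⁺/Pb serves as the cathode.
E°cell = E°cat − E°an = −0.131 − (−0.540) = +0.409 V; n = 6.
For the overall reaction 3 Pb²⁺(aq) + 2 Ga(s) → 3 Pb(s) + 2 Ga³⁺(aq), Q = [Ga³⁺(aq)]^2 / [Pb²⁺(aq)]^3 = 8.67, giving log Q = 0.938.
By the Nernst equation, E = +0.409 − (0.0571/6)·(0.938) = +0.400 V.

+0.400 V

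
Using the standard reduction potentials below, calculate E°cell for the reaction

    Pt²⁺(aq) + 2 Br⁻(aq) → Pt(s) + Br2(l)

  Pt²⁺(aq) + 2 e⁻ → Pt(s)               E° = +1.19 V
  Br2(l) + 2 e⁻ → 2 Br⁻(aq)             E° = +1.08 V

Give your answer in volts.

Pt²⁺(aq) gains electrons, so the Pt²⁺/Pt couple is the cathode; the Br₂/Br⁻ couple is the anode.
E°cell = E°(cathode) − E°(anode) = +1.19 − (+1.08) = +0.11 V.

+0.11 V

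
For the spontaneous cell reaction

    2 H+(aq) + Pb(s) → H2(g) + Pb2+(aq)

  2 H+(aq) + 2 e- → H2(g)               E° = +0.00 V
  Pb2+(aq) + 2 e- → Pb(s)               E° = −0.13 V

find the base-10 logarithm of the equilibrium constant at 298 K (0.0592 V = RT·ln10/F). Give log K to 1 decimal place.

The 2H⁺/H₂ couple is reduced (cathode); E°cell = +0.00 − (−0.13) = +0.13 V with n = 2.
At equilibrium E = 0, so log K = nE°cell / 0.0592 = (2)(+0.13) / 0.0592 = 4.4.

log K = 4.4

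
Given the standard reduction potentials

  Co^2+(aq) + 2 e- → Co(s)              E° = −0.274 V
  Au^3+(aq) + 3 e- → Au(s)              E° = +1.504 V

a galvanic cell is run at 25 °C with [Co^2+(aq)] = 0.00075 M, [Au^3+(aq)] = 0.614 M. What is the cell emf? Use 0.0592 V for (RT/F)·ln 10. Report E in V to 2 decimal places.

Since E°(Au³⁺/Au) > E°(Co²⁺/Co), Au³⁺/Au serves as the cathode.
E°cell = E°cat − E°an = +1.504 − (−0.274) = +1.778 V; n = 6.
The balanced reaction is 2 Au^3+(aq) + 3 Co(s) → 2 Au(s) + 3 Co^2+(aq), so Q = [Co^2+(aq)]^3 / [Au^3+(aq)]^2 = 1.12×10^−9 and log Q = −8.951.
By the Nernst equation, E = +1.778 − (0.0592/6)·(−8.951) = +1.87 V.

+1.87 V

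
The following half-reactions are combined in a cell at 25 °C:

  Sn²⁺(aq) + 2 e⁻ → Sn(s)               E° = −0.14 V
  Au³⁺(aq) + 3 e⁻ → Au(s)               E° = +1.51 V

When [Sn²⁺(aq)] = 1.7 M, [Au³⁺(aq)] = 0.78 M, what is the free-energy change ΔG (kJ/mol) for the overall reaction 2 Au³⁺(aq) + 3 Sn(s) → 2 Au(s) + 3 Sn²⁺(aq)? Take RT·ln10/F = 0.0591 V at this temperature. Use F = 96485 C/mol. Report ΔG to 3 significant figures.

With Au³⁺/Au reduced at the cathode, E°cell = +1.51 − (−0.14) = +1.65 V and n = 6.
Here Q = [Sn²⁺(aq)]^3 / [Au³⁺(aq)]^2 = 8.08 (log Q = 0.907), giving E = +1.65 − (0.0591/6)·(0.907) = +1.6411 V.
Finally ΔG = −nFE = −(6)(96485 C/mol)(+1.6411 V) = −950 kJ/mol.

−950 kJ/mol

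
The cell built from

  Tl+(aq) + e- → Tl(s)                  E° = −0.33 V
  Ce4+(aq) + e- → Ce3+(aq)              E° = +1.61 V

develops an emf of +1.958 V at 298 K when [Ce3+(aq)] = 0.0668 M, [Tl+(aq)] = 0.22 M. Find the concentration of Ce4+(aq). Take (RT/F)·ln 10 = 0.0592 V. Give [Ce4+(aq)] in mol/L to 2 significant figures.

0.030 M

With Ce⁴⁺/Ce³⁺ at the cathode and Tl⁺/Tl at the anode, E°cell = +1.61 − (−0.33) = +1.94 V (n = 1).
From the Nernst equation, log Q = n(E° − E)/0.0592 = 1·(+1.94 − (+1.958))/0.0592 = −0.304.
Balancing electrons gives Ce4+(aq) + Tl(s) → Ce3+(aq) + Tl+(aq); thus Q = ([Ce3+(aq)]·[Tl+(aq)]) / [Ce4+(aq)].
Solving for the unknown gives log [Ce4+(aq)] = −1.529, so [Ce4+(aq)] ≈ 0.030 M.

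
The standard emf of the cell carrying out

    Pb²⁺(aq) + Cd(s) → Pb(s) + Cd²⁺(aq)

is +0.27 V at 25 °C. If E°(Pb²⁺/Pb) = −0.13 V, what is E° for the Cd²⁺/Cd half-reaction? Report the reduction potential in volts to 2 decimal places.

−0.40 V

In the reaction as written the Pb²⁺/Pb couple is reduced (cathode) and Cd²⁺/Cd is oxidized (anode), so E°cell = E°(Pb²⁺/Pb) − E°(Cd²⁺/Cd).
E°(Cd²⁺/Cd) = E°(cathode) − E°cell = −0.13 − (+0.27) = −0.40 V.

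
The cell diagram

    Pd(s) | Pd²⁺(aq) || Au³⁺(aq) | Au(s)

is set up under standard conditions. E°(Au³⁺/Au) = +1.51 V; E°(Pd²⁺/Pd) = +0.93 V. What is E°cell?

By convention the left-hand electrode in cell notation is the anode (oxidation) and the right-hand electrode is the cathode (reduction).
E°cell = E°(right) − E°(left) = +1.51 − (+0.93) = +0.58 V.

+0.58 V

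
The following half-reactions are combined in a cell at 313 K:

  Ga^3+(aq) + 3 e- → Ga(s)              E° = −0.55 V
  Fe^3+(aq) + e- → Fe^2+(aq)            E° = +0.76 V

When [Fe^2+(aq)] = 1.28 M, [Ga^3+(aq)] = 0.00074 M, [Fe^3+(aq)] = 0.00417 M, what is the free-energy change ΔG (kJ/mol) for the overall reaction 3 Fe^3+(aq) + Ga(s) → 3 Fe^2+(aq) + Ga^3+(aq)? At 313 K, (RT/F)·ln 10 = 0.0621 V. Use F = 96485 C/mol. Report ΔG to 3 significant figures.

−353 kJ/mol

The standard cell potential is +0.76 − (−0.55) = +1.31 V, with n = 3 electrons in the balanced equation.
The reaction quotient is ([Fe^2+(aq)]^3·[Ga^3+(aq)]) / [Fe^3+(aq)]^3 = 2.14×10^4; by Nernst, E = +1.31 − (0.0621/3)(4.330) = +1.2204 V.
Then ΔG = −nFE = −3 × 96485 × +1.2204 J/mol = −353 kJ/mol.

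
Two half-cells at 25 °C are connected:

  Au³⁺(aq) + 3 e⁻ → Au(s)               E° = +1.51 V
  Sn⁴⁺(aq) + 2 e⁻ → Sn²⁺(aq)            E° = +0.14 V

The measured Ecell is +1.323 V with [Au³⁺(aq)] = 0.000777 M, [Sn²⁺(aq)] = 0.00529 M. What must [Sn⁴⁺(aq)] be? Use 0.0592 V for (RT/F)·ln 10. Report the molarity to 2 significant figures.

The Au³⁺/Au couple has the larger reduction potential, so it is the cathode: E°cell = +1.51 − (+0.14) = +1.37 V and n = 6.
From the Nernst equation, log Q = n(E° − E)/0.0592 = 6·(+1.37 − (+1.323))/0.0592 = 4.764.
For 2 Au³⁺(aq) + 3 Sn²⁺(aq) → 2 Au(s) + 3 Sn⁴⁺(aq), the reaction quotient is Q = [Sn⁴⁺(aq)]^3 / ([Au³⁺(aq)]^2·[Sn²⁺(aq)]^3).
Solving for the unknown gives log [Sn⁴⁺(aq)] = −2.762, so [Sn⁴⁺(aq)] ≈ 0.0017 M.

0.0017 M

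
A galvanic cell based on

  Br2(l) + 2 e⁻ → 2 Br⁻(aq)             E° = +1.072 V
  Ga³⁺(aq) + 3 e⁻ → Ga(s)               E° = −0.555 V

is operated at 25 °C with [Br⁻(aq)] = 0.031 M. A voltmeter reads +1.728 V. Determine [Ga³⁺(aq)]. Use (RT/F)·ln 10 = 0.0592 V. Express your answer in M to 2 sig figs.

0.26 M

Br₂/Br⁻ is the cathode (higher E°); E°cell = +1.072 − (−0.555) = +1.627 V with n = 6.
Since E = E° − (0.0592/n)·log Q, log Q = n(E° − E)/0.0592 = −10.236.
Balancing electrons gives 3 Br2(l) + 2 Ga(s) → 6 Br⁻(aq) + 2 Ga³⁺(aq); thus Q = [Br⁻(aq)]^6·[Ga³⁺(aq)]^2.
Isolating [Ga³⁺(aq)] in Q = 10^{−10.236} yields log [Ga³⁺(aq)] = −0.592, i.e. 0.26 M.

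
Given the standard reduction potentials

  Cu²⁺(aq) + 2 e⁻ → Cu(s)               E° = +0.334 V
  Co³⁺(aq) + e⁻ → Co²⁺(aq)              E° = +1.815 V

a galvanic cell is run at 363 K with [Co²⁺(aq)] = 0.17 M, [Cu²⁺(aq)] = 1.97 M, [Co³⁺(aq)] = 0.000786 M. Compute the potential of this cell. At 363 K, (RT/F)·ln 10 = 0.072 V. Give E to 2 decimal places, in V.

+1.30 V

Since E°(Co³⁺/Co²⁺) > E°(Cu²⁺/Cu), Co³⁺/Co²⁺ serves as the cathode.
E°cell = E°cat − E°an = +1.815 − (+0.334) = +1.481 V; n = 2.
For the overall reaction 2 Co³⁺(aq) + Cu(s) → 2 Co²⁺(aq) + Cu²⁺(aq), Q = ([Co²⁺(aq)]^2·[Cu²⁺(aq)]) / [Co³⁺(aq)]^2 = 9.22×10^4, giving log Q = 4.965.
E = E° − (0.072/n)·log Q = +1.481 − (0.072/2)(4.965) = +1.30 V.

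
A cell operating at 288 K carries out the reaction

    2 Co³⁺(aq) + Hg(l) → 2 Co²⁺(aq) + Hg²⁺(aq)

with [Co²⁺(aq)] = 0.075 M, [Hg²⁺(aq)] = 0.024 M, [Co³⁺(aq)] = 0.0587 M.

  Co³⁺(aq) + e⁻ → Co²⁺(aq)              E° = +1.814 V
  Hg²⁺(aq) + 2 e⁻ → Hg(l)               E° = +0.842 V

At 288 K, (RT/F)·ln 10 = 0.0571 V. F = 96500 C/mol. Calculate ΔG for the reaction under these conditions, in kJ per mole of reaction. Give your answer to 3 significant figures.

E°cell = +1.814 − (+0.842) = +0.972 V; the balanced reaction transfers n = 2 electrons.
Q = ([Co²⁺(aq)]^2·[Hg²⁺(aq)]) / [Co³⁺(aq)]^2 = 0.0392, so log Q = −1.407 and E = +0.972 − (0.0571/2)(−1.407) = +1.0122 V.
ΔG = −nFE = −(2)(96500)(+1.0122) J/mol = −195 kJ/mol.

−195 kJ/mol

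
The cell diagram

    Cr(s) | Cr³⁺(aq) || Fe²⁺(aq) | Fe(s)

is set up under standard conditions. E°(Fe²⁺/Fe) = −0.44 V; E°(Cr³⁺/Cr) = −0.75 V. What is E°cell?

By convention the left-hand electrode in cell notation is the anode (oxidation) and the right-hand electrode is the cathode (reduction).
E°cell = E°(right) − E°(left) = −0.44 − (−0.75) = +0.31 V.

+0.31 V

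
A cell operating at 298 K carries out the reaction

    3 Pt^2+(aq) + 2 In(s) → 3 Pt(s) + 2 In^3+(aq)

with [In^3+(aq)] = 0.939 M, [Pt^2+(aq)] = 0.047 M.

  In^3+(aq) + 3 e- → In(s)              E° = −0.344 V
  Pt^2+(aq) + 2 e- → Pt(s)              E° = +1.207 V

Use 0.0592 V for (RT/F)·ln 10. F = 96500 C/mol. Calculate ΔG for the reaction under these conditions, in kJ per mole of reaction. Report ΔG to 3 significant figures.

The standard cell potential is +1.207 − (−0.344) = +1.551 V, with n = 6 electrons in the balanced equation.
The reaction quotient is [In^3+(aq)]^2 / [Pt^2+(aq)]^3 = 8.49×10^3; by Nernst, E = +1.551 − (0.0592/6)(3.929) = +1.5122 V.
Finally ΔG = −nFE = −(6)(96500 C/mol)(+1.5122 V) = −876 kJ/mol.

−876 kJ/mol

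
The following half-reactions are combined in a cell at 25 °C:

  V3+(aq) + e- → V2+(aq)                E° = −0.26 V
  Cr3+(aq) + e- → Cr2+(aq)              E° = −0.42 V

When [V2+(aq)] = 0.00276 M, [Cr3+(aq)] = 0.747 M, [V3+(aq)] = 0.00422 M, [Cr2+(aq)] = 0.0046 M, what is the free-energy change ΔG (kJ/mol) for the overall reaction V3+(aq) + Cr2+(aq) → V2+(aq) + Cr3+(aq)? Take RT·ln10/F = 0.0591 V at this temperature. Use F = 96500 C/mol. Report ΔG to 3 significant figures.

With V³⁺/V²⁺ reduced at the cathode, E°cell = −0.26 − (−0.42) = +0.16 V and n = 1.
The reaction quotient is ([V2+(aq)]·[Cr3+(aq)]) / ([V3+(aq)]·[Cr2+(aq)]) = 106; by Nernst, E = +0.16 − (0.0591/1)(2.026) = +0.0403 V.
Then ΔG = −nFE = −1 × 96500 × +0.0403 J/mol = −3.89 kJ/mol.

−3.89 kJ/mol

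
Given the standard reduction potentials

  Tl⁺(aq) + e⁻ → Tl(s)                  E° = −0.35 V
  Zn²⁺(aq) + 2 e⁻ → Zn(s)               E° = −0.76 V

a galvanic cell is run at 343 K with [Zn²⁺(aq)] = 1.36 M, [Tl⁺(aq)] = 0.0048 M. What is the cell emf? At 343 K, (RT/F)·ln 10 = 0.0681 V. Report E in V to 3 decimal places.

Since E°(Tl⁺/Tl) > E°(Zn²⁺/Zn), Tl⁺/Tl serves as the cathode.
The standard potential is −0.35 − (−0.76) = +0.41 V and the balanced reaction transfers n = 2 electrons.
For the overall reaction 2 Tl⁺(aq) + Zn(s) → 2 Tl(s) + Zn²⁺(aq), Q = [Zn²⁺(aq)] / [Tl⁺(aq)]^2 = 5.9×10^4, giving log Q = 4.771.
Applying E = E° − (RT ln10/nF)·log Q gives +0.41 − (0.0681/2)(4.771) = +0.248 V.

+0.248 V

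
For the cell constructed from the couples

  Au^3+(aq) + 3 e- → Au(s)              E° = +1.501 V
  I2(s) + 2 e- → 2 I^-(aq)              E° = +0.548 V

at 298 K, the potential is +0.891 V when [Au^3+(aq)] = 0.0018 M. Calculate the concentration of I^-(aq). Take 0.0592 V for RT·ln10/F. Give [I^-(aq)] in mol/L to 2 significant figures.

Au³⁺/Au is the cathode (higher E°); E°cell = +1.501 − (+0.548) = +0.953 V with n = 6.
From the Nernst equation, log Q = n(E° − E)/0.0592 = 6·(+0.953 − (+0.891))/0.0592 = 6.284.
The balanced reaction is 2 Au^3+(aq) + 6 I^-(aq) → 2 Au(s) + 3 I2(s), so Q = 1 / ([Au^3+(aq)]^2·[I^-(aq)]^6).
Isolating [I^-(aq)] in Q = 10^{6.284} yields log [I^-(aq)] = −0.132, i.e. 0.74 M.

0.74 M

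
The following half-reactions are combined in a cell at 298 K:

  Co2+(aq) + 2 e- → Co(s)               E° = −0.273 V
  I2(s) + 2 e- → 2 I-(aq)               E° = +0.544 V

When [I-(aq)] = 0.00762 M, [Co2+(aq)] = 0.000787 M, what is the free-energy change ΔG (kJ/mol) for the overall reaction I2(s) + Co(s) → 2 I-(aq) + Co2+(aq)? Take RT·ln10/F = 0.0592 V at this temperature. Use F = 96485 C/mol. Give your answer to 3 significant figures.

−200 kJ/mol

E°cell = +0.544 − (−0.273) = +0.817 V; the balanced reaction transfers n = 2 electrons.
The reaction quotient is [I-(aq)]^2·[Co2+(aq)] = 4.57×10^−8; by Nernst, E = +0.817 − (0.0592/2)(−7.340) = +1.0343 V.
ΔG = −nFE = −(2)(96485)(+1.0343) J/mol = −200 kJ/mol.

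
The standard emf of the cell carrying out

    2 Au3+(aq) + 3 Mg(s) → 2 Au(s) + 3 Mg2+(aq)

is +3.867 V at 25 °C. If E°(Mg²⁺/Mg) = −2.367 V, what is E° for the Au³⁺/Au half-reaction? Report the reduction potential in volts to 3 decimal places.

In the reaction as written the Au³⁺/Au couple is reduced (cathode) and Mg²⁺/Mg is oxidized (anode), so E°cell = E°(Au³⁺/Au) − E°(Mg²⁺/Mg).
E°(Au³⁺/Au) = E°cell + E°(anode) = +3.867 + (−2.367) = +1.500 V.

+1.500 V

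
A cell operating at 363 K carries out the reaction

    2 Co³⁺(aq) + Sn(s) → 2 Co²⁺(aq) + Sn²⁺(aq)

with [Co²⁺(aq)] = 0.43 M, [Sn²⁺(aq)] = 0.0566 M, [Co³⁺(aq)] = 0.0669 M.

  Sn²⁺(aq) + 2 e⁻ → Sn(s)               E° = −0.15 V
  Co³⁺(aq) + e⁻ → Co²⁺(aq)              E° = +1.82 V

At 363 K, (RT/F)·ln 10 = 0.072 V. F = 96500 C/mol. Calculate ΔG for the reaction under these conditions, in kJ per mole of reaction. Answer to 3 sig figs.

The standard cell potential is +1.82 − (−0.15) = +1.97 V, with n = 2 electrons in the balanced equation.
Here Q = ([Co²⁺(aq)]^2·[Sn²⁺(aq)]) / [Co³⁺(aq)]^2 = 2.34 (log Q = 0.369), giving E = +1.97 − (0.072/2)·(0.369) = +1.9567 V.
Finally ΔG = −nFE = −(2)(96500 C/mol)(+1.9567 V) = −378 kJ/mol.

−378 kJ/mol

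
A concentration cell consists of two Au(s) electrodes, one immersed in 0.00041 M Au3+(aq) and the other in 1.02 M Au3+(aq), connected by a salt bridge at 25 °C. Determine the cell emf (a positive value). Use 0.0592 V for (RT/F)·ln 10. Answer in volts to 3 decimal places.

0.067 V

For a concentration cell E°cell = 0, since both electrodes use the same couple.
The compartment with the higher Au3+(aq) concentration (1.02 M) acts as the cathode; ions are reduced there and produced at the dilute (0.00041 M) anode.
With n = 3, Ecell = −(0.0592/3)·log([dilute]/[conc]) = −(0.0592/3)·log(0.00041/1.02) = +0.067 V.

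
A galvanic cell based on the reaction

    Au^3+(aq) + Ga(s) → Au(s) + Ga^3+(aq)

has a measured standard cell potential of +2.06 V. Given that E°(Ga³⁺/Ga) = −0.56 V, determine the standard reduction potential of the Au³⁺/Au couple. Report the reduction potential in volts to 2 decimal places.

In the reaction as written the Au³⁺/Au couple is reduced (cathode) and Ga³⁺/Ga is oxidized (anode), so E°cell = E°(Au³⁺/Au) − E°(Ga³⁺/Ga).
E°(Au³⁺/Au) = E°cell + E°(anode) = +2.06 + (−0.56) = +1.50 V.

+1.50 V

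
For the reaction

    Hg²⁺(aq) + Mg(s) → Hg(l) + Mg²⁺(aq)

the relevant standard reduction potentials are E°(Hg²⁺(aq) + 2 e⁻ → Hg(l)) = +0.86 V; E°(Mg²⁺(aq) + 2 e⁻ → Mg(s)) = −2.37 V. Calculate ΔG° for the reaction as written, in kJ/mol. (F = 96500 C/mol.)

In the reaction as written Hg²⁺(aq) is reduced, so the Hg²⁺/Hg couple is the cathode and Mg²⁺/Mg is the anode.
E°cell = +0.86 − (−2.37) = +3.23 V; balancing electrons gives n = 2.
ΔG° = −nFE°cell = −(2)(96500)(+3.23) J/mol = −623 kJ/mol.

−623 kJ/mol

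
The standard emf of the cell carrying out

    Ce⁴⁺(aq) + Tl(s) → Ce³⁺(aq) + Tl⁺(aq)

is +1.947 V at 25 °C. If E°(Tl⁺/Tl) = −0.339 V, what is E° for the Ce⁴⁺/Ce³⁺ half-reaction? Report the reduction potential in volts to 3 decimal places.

+1.608 V

In the reaction as written the Ce⁴⁺/Ce³⁺ couple is reduced (cathode) and Tl⁺/Tl is oxidized (anode), so E°cell = E°(Ce⁴⁺/Ce³⁺) − E°(Tl⁺/Tl).
E°(Ce⁴⁺/Ce³⁺) = E°cell + E°(anode) = +1.947 + (−0.339) = +1.608 V.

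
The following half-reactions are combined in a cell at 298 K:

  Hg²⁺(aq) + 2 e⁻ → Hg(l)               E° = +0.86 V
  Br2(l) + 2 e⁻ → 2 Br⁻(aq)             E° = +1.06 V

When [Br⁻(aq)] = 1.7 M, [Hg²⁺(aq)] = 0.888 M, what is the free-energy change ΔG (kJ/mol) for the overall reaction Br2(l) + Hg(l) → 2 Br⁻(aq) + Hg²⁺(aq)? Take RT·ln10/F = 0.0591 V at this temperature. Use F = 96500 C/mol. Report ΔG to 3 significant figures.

−36.3 kJ/mol

The standard cell potential is +1.06 − (+0.86) = +0.20 V, with n = 2 electrons in the balanced equation.
The reaction quotient is [Br⁻(aq)]^2·[Hg²⁺(aq)] = 2.57; by Nernst, E = +0.20 − (0.0591/2)(0.409) = +0.1879 V.
Finally ΔG = −nFE = −(2)(96500 C/mol)(+0.1879 V) = −36.3 kJ/mol.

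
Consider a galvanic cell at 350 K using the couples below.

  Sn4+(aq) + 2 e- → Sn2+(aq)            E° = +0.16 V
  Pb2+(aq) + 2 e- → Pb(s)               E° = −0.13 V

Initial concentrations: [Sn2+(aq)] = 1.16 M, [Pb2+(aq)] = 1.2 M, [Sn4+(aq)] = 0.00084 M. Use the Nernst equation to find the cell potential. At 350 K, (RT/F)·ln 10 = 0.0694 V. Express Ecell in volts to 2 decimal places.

Sn⁴⁺/Sn²⁺ is reduced (cathode, E° = +0.16 V) and Pb²⁺/Pb is oxidized (anode).
E°cell = +0.16 − (−0.13) = +0.29 V, with n = 2 electrons transferred.
For the overall reaction Sn4+(aq) + Pb(s) → Sn2+(aq) + Pb2+(aq), Q = ([Sn2+(aq)]·[Pb2+(aq)]) / [Sn4+(aq)] = 1.66×10^3, giving log Q = 3.219.
Applying E = E° − (RT ln10/nF)·log Q gives +0.29 − (0.0694/2)(3.219) = +0.18 V.

+0.18 V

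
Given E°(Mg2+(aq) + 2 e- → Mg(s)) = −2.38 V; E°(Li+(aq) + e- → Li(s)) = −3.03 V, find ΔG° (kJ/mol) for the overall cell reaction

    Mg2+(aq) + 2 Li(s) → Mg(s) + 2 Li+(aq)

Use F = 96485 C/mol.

In the reaction as written Mg2+(aq) is reduced, so the Mg²⁺/Mg couple is the cathode and Li⁺/Li is the anode.
E°cell = −2.38 − (−3.03) = +0.65 V; balancing electrons gives n = 2.
ΔG° = −nFE°cell = −(2)(96485)(+0.65) J/mol = −125 kJ/mol.

−125 kJ/mol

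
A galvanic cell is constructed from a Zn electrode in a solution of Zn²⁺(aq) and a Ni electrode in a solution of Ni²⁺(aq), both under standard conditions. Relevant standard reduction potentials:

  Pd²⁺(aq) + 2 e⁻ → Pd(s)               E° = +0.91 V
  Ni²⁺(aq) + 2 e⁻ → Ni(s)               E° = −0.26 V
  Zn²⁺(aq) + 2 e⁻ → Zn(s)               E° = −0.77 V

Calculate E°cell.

+0.51 V

The Ni²⁺/Ni couple has the higher E°, so Ni ion is reduced (cathode) and Zn is oxidized (anode).
E°cell = E°(cathode) − E°(anode) = −0.26 − (−0.77) = +0.51 V.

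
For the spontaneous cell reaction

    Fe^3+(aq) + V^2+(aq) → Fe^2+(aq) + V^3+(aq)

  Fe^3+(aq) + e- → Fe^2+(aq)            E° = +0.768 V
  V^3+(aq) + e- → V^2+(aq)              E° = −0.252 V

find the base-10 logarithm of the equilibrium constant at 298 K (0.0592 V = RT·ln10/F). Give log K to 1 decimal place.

The Fe³⁺/Fe²⁺ couple is reduced (cathode); E°cell = +0.768 − (−0.252) = +1.020 V with n = 1.
At equilibrium E = 0, so log K = nE°cell / 0.0592 = (1)(+1.020) / 0.0592 = 17.2.

log K = 17.2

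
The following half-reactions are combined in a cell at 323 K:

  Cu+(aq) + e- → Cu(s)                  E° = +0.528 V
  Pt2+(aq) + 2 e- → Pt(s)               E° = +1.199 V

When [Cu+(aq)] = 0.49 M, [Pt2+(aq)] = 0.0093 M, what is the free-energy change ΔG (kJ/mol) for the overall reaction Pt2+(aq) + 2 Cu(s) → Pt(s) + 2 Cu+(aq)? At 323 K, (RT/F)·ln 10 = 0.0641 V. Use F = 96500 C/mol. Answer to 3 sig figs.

−121 kJ/mol

With Pt²⁺/Pt reduced at the cathode, E°cell = +1.199 − (+0.528) = +0.671 V and n = 2.
Q = [Cu+(aq)]^2 / [Pt2+(aq)] = 25.8, so log Q = 1.412 and E = +0.671 − (0.0641/2)(1.412) = +0.6257 V.
ΔG = −nFE = −(2)(96500)(+0.6257) J/mol = −121 kJ/mol.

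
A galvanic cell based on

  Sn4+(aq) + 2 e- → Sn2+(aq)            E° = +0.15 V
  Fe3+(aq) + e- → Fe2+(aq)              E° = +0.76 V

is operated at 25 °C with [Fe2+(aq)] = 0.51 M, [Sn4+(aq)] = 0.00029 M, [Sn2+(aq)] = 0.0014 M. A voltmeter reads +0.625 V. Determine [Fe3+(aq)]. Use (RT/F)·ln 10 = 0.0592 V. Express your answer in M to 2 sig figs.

0.42 M

Fe³⁺/Fe²⁺ is the cathode (higher E°); E°cell = +0.76 − (+0.15) = +0.61 V with n = 2.
Rearranging E = E° − (0.0592/n)·log Q gives log Q = 2(+0.61 − (+0.625))/0.0592 = −0.507.
The balanced reaction is 2 Fe3+(aq) + Sn2+(aq) → 2 Fe2+(aq) + Sn4+(aq), so Q = ([Fe2+(aq)]^2·[Sn4+(aq)]) / ([Fe3+(aq)]^2·[Sn2+(aq)]).
Solving for the unknown gives log [Fe3+(aq)] = −0.381, so [Fe3+(aq)] ≈ 0.42 M.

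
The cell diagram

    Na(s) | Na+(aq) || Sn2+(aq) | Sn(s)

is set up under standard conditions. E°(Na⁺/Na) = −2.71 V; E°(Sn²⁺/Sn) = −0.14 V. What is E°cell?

By convention the left-hand electrode in cell notation is the anode (oxidation) and the right-hand electrode is the cathode (reduction).
E°cell = E°(right) − E°(left) = −0.14 − (−2.71) = +2.57 V.

+2.57 V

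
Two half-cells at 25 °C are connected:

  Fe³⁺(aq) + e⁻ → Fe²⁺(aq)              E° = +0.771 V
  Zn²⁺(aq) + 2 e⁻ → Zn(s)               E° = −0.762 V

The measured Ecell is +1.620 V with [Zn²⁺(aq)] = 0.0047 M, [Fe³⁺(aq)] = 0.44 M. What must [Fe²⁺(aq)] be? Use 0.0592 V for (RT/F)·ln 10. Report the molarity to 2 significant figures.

The Fe³⁺/Fe²⁺ couple has the larger reduction potential, so it is the cathode: E°cell = +0.771 − (−0.762) = +1.533 V and n = 2.
From the Nernst equation, log Q = n(E° − E)/0.0592 = 2·(+1.533 − (+1.620))/0.0592 = −2.939.
For 2 Fe³⁺(aq) + Zn(s) → 2 Fe²⁺(aq) + Zn²⁺(aq), the reaction quotient is Q = ([Fe²⁺(aq)]^2·[Zn²⁺(aq)]) / [Fe³⁺(aq)]^2.
Isolating [Fe²⁺(aq)] in Q = 10^{−2.939} yields log [Fe²⁺(aq)] = −0.662, i.e. 0.22 M.

0.22 M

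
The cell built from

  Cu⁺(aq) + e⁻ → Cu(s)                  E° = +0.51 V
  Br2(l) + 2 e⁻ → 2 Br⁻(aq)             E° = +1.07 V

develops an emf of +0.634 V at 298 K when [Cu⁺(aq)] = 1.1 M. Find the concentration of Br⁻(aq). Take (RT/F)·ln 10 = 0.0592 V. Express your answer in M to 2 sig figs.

With Br₂/Br⁻ at the cathode and Cu⁺/Cu at the anode, E°cell = +1.07 − (+0.51) = +0.56 V (n = 2).
From the Nernst equation, log Q = n(E° − E)/0.0592 = 2·(+0.56 − (+0.634))/0.0592 = −2.500.
For Br2(l) + 2 Cu(s) → 2 Br⁻(aq) + 2 Cu⁺(aq), the reaction quotient is Q = [Br⁻(aq)]^2·[Cu⁺(aq)]^2.
Solving for the unknown gives log [Br⁻(aq)] = −1.291, so [Br⁻(aq)] ≈ 0.051 M.

0.051 M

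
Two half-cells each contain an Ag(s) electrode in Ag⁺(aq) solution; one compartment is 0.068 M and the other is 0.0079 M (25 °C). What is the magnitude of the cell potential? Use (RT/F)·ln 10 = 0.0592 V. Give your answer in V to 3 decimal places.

0.055 V

For a concentration cell E°cell = 0, since both electrodes use the same couple.
The compartment with the higher Ag⁺(aq) concentration (0.068 M) acts as the cathode; ions are reduced there and produced at the dilute (0.0079 M) anode.
With n = 1, Ecell = −(0.0592/1)·log([dilute]/[conc]) = −(0.0592/1)·log(0.0079/0.068) = +0.055 V.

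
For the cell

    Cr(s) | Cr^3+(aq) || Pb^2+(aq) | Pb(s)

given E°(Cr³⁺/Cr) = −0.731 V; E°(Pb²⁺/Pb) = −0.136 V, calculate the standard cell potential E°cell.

+0.595 V

By convention the left-hand electrode in cell notation is the anode (oxidation) and the right-hand electrode is the cathode (reduction).
E°cell = E°(right) − E°(left) = −0.136 − (−0.731) = +0.595 V.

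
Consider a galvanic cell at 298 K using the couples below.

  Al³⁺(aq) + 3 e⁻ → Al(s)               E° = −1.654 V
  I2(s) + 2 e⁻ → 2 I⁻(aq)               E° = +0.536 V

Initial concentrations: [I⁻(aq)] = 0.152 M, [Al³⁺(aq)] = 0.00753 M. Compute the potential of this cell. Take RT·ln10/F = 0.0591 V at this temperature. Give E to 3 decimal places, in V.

+2.280 V

The I₂/I⁻ couple has the more positive E°, so it is the cathode; Al³⁺/Al is the anode.
The standard potential is +0.536 − (−1.654) = +2.190 V and the balanced reaction transfers n = 6 electrons.
For the overall reaction 3 I2(s) + 2 Al(s) → 6 I⁻(aq) + 2 Al³⁺(aq), Q = [I⁻(aq)]^6·[Al³⁺(aq)]^2 = 6.99×10^−10, giving log Q = −9.155.
Applying E = E° − (RT ln10/nF)·log Q gives +2.190 − (0.0591/6)(−9.155) = +2.280 V.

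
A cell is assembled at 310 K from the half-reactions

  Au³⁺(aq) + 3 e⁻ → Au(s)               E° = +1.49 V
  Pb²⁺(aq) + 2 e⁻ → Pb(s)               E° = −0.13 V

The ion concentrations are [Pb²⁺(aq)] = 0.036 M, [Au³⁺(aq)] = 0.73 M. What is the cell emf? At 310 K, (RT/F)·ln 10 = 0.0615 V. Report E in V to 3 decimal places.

+1.662 V

Since E°(Au³⁺/Au) > E°(Pb²⁺/Pb), Au³⁺/Au serves as the cathode.
E°cell = E°cat − E°an = +1.49 − (−0.13) = +1.62 V; n = 6.
The balanced reaction is 2 Au³⁺(aq) + 3 Pb(s) → 2 Au(s) + 3 Pb²⁺(aq), so Q = [Pb²⁺(aq)]^3 / [Au³⁺(aq)]^2 = 8.76×10^−5 and log Q = −4.058.
Applying E = E° − (RT ln10/nF)·log Q gives +1.62 − (0.0615/6)(−4.058) = +1.662 V.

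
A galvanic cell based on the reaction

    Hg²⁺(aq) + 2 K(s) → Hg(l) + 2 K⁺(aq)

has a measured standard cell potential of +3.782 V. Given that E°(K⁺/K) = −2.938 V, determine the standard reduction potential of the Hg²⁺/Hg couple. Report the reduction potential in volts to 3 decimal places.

In the reaction as written the Hg²⁺/Hg couple is reduced (cathode) and K⁺/K is oxidized (anode), so E°cell = E°(Hg²⁺/Hg) − E°(K⁺/K).
E°(Hg²⁺/Hg) = E°cell + E°(anode) = +3.782 + (−2.938) = +0.844 V.

+0.844 V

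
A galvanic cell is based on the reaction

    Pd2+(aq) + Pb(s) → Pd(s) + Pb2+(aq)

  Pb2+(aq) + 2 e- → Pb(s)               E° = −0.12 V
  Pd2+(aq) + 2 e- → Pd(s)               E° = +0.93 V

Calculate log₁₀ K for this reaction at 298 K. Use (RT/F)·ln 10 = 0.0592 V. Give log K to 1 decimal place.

The Pd²⁺/Pd couple is reduced (cathode); E°cell = +0.93 − (−0.12) = +1.05 V with n = 2.
At equilibrium E = 0, so log K = nE°cell / 0.0592 = (2)(+1.05) / 0.0592 = 35.5.

log K = 35.5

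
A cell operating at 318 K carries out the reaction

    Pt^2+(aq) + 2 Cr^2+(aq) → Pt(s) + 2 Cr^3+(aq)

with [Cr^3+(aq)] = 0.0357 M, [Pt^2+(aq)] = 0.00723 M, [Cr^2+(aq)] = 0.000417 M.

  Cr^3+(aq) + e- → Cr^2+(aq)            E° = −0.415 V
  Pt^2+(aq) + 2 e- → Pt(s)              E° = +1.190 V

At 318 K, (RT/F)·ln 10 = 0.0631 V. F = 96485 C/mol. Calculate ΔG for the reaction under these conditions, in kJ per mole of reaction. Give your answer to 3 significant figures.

With Pt²⁺/Pt reduced at the cathode, E°cell = +1.190 − (−0.415) = +1.605 V and n = 2.
The reaction quotient is [Cr^3+(aq)]^2 / ([Pt^2+(aq)]·[Cr^2+(aq)]^2) = 1.01×10^6; by Nernst, E = +1.605 − (0.0631/2)(6.006) = +1.4155 V.
Then ΔG = −nFE = −2 × 96485 × +1.4155 J/mol = −273 kJ/mol.

−273 kJ/mol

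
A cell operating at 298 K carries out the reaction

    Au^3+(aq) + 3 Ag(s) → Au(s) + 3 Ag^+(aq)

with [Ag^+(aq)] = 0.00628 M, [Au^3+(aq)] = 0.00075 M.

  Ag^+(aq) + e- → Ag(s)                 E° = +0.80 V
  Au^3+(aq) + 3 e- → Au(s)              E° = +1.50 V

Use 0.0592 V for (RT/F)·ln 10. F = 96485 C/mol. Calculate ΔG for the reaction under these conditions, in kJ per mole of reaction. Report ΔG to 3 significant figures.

−223 kJ/mol

With Au³⁺/Au reduced at the cathode, E°cell = +1.50 − (+0.80) = +0.70 V and n = 3.
Here Q = [Ag^+(aq)]^3 / [Au^3+(aq)] = 0.00033 (log Q = −3.481), giving E = +0.70 − (0.0592/3)·(−3.481) = +0.7687 V.
Then ΔG = −nFE = −3 × 96485 × +0.7687 J/mol = −223 kJ/mol.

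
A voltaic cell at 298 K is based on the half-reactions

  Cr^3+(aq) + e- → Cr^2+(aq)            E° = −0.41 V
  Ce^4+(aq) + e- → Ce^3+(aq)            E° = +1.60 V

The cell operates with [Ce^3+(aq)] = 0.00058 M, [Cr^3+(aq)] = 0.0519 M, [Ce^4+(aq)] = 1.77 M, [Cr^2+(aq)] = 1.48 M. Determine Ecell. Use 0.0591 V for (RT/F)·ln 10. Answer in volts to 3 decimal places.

Ce⁴⁺/Ce³⁺ is reduced (cathode, E° = +1.60 V) and Cr³⁺/Cr²⁺ is oxidized (anode).
E°cell = E°cat − E°an = +1.60 − (−0.41) = +2.01 V; n = 1.
For the overall reaction Ce^4+(aq) + Cr^2+(aq) → Ce^3+(aq) + Cr^3+(aq), Q = ([Ce^3+(aq)]·[Cr^3+(aq)]) / ([Ce^4+(aq)]·[Cr^2+(aq)]) = 1.15×10^−5, giving log Q = −4.940.
Applying E = E° − (RT ln10/nF)·log Q gives +2.01 − (0.0591/1)(−4.940) = +2.302 V.

+2.302 V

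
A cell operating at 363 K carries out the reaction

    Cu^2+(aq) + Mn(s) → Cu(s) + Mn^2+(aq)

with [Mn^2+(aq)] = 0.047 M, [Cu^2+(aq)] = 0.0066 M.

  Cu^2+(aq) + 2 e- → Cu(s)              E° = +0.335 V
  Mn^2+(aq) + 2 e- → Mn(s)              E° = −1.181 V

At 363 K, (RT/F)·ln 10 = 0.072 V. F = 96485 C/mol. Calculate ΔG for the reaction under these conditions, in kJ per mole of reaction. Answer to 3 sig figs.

−287 kJ/mol

E°cell = +0.335 − (−1.181) = +1.516 V; the balanced reaction transfers n = 2 electrons.
Here Q = [Mn^2+(aq)] / [Cu^2+(aq)] = 7.12 (log Q = 0.853), giving E = +1.516 − (0.072/2)·(0.853) = +1.4853 V.
Then ΔG = −nFE = −2 × 96485 × +1.4853 J/mol = −287 kJ/mol.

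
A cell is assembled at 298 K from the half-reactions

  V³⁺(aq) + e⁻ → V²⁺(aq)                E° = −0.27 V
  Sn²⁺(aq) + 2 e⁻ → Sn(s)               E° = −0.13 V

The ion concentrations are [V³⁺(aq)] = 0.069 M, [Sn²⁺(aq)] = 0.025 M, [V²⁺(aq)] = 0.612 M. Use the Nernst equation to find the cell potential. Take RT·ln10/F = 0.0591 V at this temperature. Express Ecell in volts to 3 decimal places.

Since E°(Sn²⁺/Sn) > E°(V³⁺/V²⁺), Sn²⁺/Sn serves as the cathode.
E°cell = E°cat − E°an = −0.13 − (−0.27) = +0.14 V; n = 2.
Balancing gives Sn²⁺(aq) + 2 V²⁺(aq) → Sn(s) + 2 V³⁺(aq); hence Q = [V³⁺(aq)]^2 / ([Sn²⁺(aq)]·[V²⁺(aq)]^2) = 0.508 (log Q = −0.294).
By the Nernst equation, E = +0.14 − (0.0591/2)·(−0.294) = +0.149 V.

+0.149 V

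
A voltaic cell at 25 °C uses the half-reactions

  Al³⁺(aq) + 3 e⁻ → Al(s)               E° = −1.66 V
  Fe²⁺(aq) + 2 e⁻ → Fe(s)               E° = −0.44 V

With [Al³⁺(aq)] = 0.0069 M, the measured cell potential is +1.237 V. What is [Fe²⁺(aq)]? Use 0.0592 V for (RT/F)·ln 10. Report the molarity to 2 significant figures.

With Fe²⁺/Fe at the cathode and Al³⁺/Al at the anode, E°cell = −0.44 − (−1.66) = +1.22 V (n = 6).
From the Nernst equation, log Q = n(E° − E)/0.0592 = 6·(+1.22 − (+1.237))/0.0592 = −1.723.
For 3 Fe²⁺(aq) + 2 Al(s) → 3 Fe(s) + 2 Al³⁺(aq), the reaction quotient is Q = [Al³⁺(aq)]^2 / [Fe²⁺(aq)]^3.
Solving for the unknown gives log [Fe²⁺(aq)] = −0.866, so [Fe²⁺(aq)] ≈ 0.14 M.

0.14 M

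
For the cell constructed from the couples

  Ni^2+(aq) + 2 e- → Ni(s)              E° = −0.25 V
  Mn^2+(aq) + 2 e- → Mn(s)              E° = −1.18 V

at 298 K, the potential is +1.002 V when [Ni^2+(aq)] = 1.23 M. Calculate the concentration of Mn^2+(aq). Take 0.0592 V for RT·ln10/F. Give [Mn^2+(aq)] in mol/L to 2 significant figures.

The Ni²⁺/Ni couple has the larger reduction potential, so it is the cathode: E°cell = −0.25 − (−1.18) = +0.93 V and n = 2.
Rearranging E = E° − (0.0592/n)·log Q gives log Q = 2(+0.93 − (+1.002))/0.0592 = −2.432.
Balancing electrons gives Ni^2+(aq) + Mn(s) → Ni(s) + Mn^2+(aq); thus Q = [Mn^2+(aq)] / [Ni^2+(aq)].
Substituting the known concentrations and solving, log [Mn^2+(aq)] = −2.342 and [Mn^2+(aq)] = 0.0045 M.

0.0045 M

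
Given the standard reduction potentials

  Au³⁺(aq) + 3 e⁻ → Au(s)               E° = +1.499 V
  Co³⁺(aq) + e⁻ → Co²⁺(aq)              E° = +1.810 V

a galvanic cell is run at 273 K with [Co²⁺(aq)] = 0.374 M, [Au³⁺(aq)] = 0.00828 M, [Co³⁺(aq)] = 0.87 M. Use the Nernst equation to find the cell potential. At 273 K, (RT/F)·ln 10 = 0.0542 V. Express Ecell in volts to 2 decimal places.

+0.37 V

Co³⁺/Co²⁺ is reduced (cathode, E° = +1.810 V) and Au³⁺/Au is oxidized (anode).
E°cell = +1.810 − (+1.499) = +0.311 V, with n = 3 electrons transferred.
For the overall reaction 3 Co³⁺(aq) + Au(s) → 3 Co²⁺(aq) + Au³⁺(aq), Q = ([Co²⁺(aq)]^3·[Au³⁺(aq)]) / [Co³⁺(aq)]^3 = 0.000658, giving log Q = −3.182.
Applying E = E° − (RT ln10/nF)·log Q gives +0.311 − (0.0542/3)(−3.182) = +0.37 V.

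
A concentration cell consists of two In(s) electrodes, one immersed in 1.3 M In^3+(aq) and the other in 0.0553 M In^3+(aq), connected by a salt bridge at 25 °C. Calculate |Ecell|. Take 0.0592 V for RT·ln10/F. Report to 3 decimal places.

For a concentration cell E°cell = 0, since both electrodes use the same couple.
The compartment with the higher In^3+(aq) concentration (1.3 M) acts as the cathode; ions are reduced there and produced at the dilute (0.0553 M) anode.
With n = 3, Ecell = −(0.0592/3)·log([dilute]/[conc]) = −(0.0592/3)·log(0.0553/1.3) = +0.027 V.

0.027 V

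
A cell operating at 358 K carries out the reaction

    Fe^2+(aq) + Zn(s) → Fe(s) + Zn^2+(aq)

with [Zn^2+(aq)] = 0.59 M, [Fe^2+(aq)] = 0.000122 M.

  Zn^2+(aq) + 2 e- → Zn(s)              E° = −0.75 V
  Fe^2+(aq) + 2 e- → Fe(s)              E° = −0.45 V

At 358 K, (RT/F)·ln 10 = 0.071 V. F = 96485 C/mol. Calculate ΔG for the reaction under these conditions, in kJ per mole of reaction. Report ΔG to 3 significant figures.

The standard cell potential is −0.45 − (−0.75) = +0.30 V, with n = 2 electrons in the balanced equation.
The reaction quotient is [Zn^2+(aq)] / [Fe^2+(aq)] = 4.84×10^3; by Nernst, E = +0.30 − (0.071/2)(3.684) = +0.1692 V.
Then ΔG = −nFE = −2 × 96485 × +0.1692 J/mol = −32.7 kJ/mol.

−32.7 kJ/mol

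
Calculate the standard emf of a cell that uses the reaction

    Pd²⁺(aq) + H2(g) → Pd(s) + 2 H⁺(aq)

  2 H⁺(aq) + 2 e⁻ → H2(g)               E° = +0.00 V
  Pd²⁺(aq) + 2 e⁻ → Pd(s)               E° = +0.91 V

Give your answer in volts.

+0.91 V

In the reaction as written, Pd²⁺(aq) is reduced (cathode) and H⁺(aq) is produced by oxidation at the anode.
E°cell = E°(cathode) − E°(anode) = +0.91 − (+0.00) = +0.91 V.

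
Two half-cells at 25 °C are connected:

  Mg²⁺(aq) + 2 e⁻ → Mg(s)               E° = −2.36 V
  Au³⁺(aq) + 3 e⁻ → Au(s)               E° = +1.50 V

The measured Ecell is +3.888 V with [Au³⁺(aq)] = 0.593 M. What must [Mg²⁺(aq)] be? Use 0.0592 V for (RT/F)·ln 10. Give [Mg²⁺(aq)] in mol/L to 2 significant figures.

Au³⁺/Au is the cathode (higher E°); E°cell = +1.50 − (−2.36) = +3.86 V with n = 6.
From the Nernst equation, log Q = n(E° − E)/0.0592 = 6·(+3.86 − (+3.888))/0.0592 = −2.838.
For 2 Au³⁺(aq) + 3 Mg(s) → 2 Au(s) + 3 Mg²⁺(aq), the reaction quotient is Q = [Mg²⁺(aq)]^3 / [Au³⁺(aq)]^2.
Substituting the known concentrations and solving, log [Mg²⁺(aq)] = −1.097 and [Mg²⁺(aq)] = 0.080 M.

0.080 M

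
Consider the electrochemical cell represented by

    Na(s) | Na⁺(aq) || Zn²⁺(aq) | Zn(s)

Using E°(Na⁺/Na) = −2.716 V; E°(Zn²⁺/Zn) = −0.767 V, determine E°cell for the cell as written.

+1.949 V

By convention the left-hand electrode in cell notation is the anode (oxidation) and the right-hand electrode is the cathode (reduction).
E°cell = E°(right) − E°(left) = −0.767 − (−2.716) = +1.949 V.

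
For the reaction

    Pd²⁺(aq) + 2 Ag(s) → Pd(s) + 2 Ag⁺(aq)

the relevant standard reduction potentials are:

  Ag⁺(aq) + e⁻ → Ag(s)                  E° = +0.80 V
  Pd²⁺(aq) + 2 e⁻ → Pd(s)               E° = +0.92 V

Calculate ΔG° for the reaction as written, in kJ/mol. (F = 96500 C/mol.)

−23.2 kJ/mol

In the reaction as written Pd²⁺(aq) is reduced, so the Pd²⁺/Pd couple is the cathode and Ag⁺/Ag is the anode.
E°cell = +0.92 − (+0.80) = +0.12 V; balancing electrons gives n = 2.
ΔG° = −nFE°cell = −(2)(96500)(+0.12) J/mol = −23.2 kJ/mol.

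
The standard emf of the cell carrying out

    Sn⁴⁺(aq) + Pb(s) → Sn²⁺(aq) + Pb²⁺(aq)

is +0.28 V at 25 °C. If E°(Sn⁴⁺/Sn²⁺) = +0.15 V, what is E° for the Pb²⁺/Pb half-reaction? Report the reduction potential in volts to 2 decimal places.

−0.13 V

In the reaction as written the Sn⁴⁺/Sn²⁺ couple is reduced (cathode) and Pb²⁺/Pb is oxidized (anode), so E°cell = E°(Sn⁴⁺/Sn²⁺) − E°(Pb²⁺/Pb).
E°(Pb²⁺/Pb) = E°(cathode) − E°cell = +0.15 − (+0.28) = −0.13 V.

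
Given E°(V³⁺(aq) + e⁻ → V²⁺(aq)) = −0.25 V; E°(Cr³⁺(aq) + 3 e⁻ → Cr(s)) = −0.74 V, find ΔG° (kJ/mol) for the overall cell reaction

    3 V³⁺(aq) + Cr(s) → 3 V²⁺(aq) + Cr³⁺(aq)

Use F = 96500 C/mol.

In the reaction as written V³⁺(aq) is reduced, so the V³⁺/V²⁺ couple is the cathode and Cr³⁺/Cr is the anode.
E°cell = −0.25 − (−0.74) = +0.49 V; balancing electrons gives n = 3.
ΔG° = −nFE°cell = −(3)(96500)(+0.49) J/mol = −142 kJ/mol.

−142 kJ/mol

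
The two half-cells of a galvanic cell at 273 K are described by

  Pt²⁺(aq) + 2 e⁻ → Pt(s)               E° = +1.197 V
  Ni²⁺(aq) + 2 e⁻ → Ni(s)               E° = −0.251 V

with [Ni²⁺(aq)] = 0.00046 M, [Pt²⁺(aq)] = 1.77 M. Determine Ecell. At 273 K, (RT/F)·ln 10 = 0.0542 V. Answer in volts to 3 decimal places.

Pt²⁺/Pt is reduced (cathode, E° = +1.197 V) and Ni²⁺/Ni is oxidized (anode).
E°cell = E°cat − E°an = +1.197 − (−0.251) = +1.448 V; n = 2.
The balanced reaction is Pt²⁺(aq) + Ni(s) → Pt(s) + Ni²⁺(aq), so Q = [Ni²⁺(aq)] / [Pt²⁺(aq)] = 0.00026 and log Q = −3.585.
By the Nernst equation, E = +1.448 − (0.0542/2)·(−3.585) = +1.545 V.

+1.545 V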